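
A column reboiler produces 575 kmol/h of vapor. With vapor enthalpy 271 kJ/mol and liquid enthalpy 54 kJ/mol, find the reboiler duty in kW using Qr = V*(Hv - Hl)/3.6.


Qr = 575 * (271 - 54) / 3.6 = 575 * 217 / 3.6 = 34660

34660 kW


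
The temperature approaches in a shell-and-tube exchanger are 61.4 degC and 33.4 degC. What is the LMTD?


LMTD = (dT1 - dT2) / ln(dT1/dT2)
= (61.4 - 33.4) / ln(61.4 / 33.4) = 28 / 0.608854 = 45.99

45.99 degC


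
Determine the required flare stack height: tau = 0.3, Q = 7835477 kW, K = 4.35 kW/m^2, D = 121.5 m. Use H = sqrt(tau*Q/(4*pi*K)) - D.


tau*Q/(4*pi*K) = 0.3 * 7835477 / (4 * pi * 4.35) = 43001.9
sqrt(43001.9) = 207.369
H = 207.369 - 121.5 = 85.87

85.87 m


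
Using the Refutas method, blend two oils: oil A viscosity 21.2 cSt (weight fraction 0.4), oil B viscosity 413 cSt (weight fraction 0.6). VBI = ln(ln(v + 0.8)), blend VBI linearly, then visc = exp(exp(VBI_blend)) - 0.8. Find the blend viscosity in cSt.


Refutas method: VBN_i = 14.534*ln(ln(visc_i + 0.8)) + 10.975, blended linearly by mass fraction; since VBN is linear in VBI_i = ln(ln(visc_i + 0.8)) and the fractions sum to 1, blend VBI directly: visc = exp(exp(VBI_blend)) - 0.8
VBI_1 = ln(ln(21.2 + 0.8)) = 1.12851
VBI_2 = ln(ln(413 + 0.8)) = 1.79598
VBI_blend = 0.4 * 1.12851 + 0.6 * 1.79598 = 1.52899
visc_blend = exp(exp(1.52899)) - 0.8 = 100.0

100.0 cSt


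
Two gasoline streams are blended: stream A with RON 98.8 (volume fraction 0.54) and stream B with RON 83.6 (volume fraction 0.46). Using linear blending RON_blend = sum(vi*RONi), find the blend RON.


Linear blending: RON_blend = sum(vi * RONi)
Contribution 1: 0.54 * 98.8 = 53.352
Contribution 2: 0.46 * 83.6 = 38.456
RON_blend = 53.352 + 38.456 = 91.808

91.808


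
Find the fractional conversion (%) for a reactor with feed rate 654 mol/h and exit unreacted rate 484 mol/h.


X = (F_in - F_out) / F_in * 100
Moles reacted = 654 - 484 = 170
X = 170 / 654 * 100
= 0.2599 * 100
= 25.99 %

25.99 %


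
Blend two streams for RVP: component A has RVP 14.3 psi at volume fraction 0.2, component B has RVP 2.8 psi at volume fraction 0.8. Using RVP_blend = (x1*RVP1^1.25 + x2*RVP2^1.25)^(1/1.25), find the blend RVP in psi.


Chevron index: RVP_blend = (sum xi*RVPi^1.25)^(1/1.25)
RVP^1.25 terms: 0.2 * 14.3^1.25 + 0.8 * 2.8^1.25 = 8.4592
RVP_blend = 8.4592^(1/1.25) = 5.519

5.519 psi


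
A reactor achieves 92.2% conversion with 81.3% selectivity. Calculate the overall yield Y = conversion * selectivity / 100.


Overall yield = conversion (%) * selectivity (%) / 100
Conversion = 92.2%, Selectivity = 81.3%
Y = 92.2 * 81.3 / 100
= 74.9586 %

74.9586 %


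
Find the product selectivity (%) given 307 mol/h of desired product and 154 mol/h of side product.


Selectivity = desired / (desired + undesired) * 100
Total products = 307 + 154 = 461 mol/h
S = 307 / 461 * 100
= 0.6659 * 100
= 66.59 %

66.59 %


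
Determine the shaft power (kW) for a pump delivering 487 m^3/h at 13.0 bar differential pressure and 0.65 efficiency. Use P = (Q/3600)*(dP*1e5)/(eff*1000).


Q = 487 / 3600 = 0.135278 m^3/s
P = 0.135278 * (13.0 * 1e5) / 0.65 / 1000 = 270.6

270.6 kW


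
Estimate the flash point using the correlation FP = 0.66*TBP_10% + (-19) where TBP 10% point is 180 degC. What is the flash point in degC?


FP = 0.66 * 180 + (-19) = 99.8

99.8 degC


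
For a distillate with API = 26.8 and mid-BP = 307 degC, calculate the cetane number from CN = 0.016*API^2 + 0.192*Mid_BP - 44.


CN = 0.016 * 26.8^2 + 0.192 * 307 - 44
CN = 11.49184 + 58.944 - 44 = 26.43584

26.43584


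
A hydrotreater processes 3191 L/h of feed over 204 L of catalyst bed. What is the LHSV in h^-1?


LHSV = volumetric feed rate / catalyst volume
= 3191 L/h / 204 L
= 15.64 h^-1

15.64 h^-1


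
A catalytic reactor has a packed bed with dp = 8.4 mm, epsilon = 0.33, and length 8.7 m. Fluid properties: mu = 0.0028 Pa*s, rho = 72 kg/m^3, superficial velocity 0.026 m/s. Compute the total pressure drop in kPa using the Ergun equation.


dp = 8.4 mm = 0.0084 m
Viscous term = 150*0.0028*0.026*(1-0.33)^2 / (0.0084^2*0.33^3) = 1933.18
Inertial term = 1.75*72*0.026^2*(1-0.33) / (0.0084*0.33^3) = 189.047
dP/L = 1933.18 + 189.047 = 2122.23 Pa/m
dP = 2122.23 * 8.7 / 1000 = 18.46 kPa

18.46 kPa


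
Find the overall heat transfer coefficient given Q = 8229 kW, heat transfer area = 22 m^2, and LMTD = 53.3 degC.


From Q = U*A*LMTD, U = Q / (A * LMTD)
U = 8229 / (22 * 53.3) = 8229 / 1172.6 = 7.018

7.018 kW/(m^2*K)


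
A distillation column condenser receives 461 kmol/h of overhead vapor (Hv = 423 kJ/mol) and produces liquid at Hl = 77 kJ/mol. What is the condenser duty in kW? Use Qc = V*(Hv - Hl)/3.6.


Qc = 461 * (423 - 77) / 3.6 = 461 * 346 / 3.6 = 44310

44310 kW


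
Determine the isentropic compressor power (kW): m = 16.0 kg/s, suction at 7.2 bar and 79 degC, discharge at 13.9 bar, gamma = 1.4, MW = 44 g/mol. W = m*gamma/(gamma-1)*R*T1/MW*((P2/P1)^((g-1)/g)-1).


Isentropic work: W = m*(gamma/(gamma-1))*(R*T1/MW)*((P2/P1)^((gamma-1)/gamma) - 1)
T1 = 79 + 273.15 = 352.15 K
Pressure ratio = 13.9 / 7.2 = 1.93056
Exponent = (1.4 - 1)/1.4 = 0.285714
(P2/P1)^exp - 1 = 1.93056^0.285714 - 1 = 0.206768
W = 16.0 * 1.4 / 0.4 * 8.314 * 352.15 / 44 * 0.206768 = 770.5

770.5 kW


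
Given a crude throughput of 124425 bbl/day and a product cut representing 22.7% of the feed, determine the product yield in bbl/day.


Crude throughput = 124425 bbl/day
Fraction yield = 22.7%
yield = throughput * fraction / 100
yield = 124425 * 22.7 / 100 = 28244.475

28244.475 bbl/day


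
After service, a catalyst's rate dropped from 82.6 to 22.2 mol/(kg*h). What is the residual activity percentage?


Activity (%) = (rate_used / rate_fresh) * 100
rate_used = 22.2, rate_fresh = 82.6
= (22.2 / 82.6) * 100
= 0.2688 * 100 = 26.88

26.88 %


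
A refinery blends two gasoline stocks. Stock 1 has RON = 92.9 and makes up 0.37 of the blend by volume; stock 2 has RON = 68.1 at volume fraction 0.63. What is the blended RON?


Linear blending: RON_blend = sum(vi * RONi)
Contribution 1: 0.37 * 92.9 = 34.373
Contribution 2: 0.63 * 68.1 = 42.903
RON_blend = 34.373 + 42.903 = 77.276

77.276


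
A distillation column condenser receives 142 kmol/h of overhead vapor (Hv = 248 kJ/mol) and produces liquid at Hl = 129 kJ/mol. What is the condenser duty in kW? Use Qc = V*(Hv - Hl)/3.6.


Qc = 142 * (248 - 129) / 3.6 = 142 * 119 / 3.6 = 4694

4694 kW


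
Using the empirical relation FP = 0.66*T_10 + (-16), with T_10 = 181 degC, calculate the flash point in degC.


FP = 0.66 * 181 + (-16) = 103.46

103.46 degC


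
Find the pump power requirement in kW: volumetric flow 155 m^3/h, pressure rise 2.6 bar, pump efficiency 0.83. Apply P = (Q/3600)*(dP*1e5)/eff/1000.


Q = 155 / 3600 = 0.0430556 m^3/s
P = 0.0430556 * (2.6 * 1e5) / 0.83 / 1000 = 13.49

13.49 kW


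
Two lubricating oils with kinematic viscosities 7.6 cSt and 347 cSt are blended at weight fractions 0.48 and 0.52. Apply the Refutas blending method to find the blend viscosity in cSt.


Refutas method: VBN_i = 14.534*ln(ln(visc_i + 0.8)) + 10.975, blended linearly by mass fraction; since VBN is linear in VBI_i = ln(ln(visc_i + 0.8)) and the fractions sum to 1, blend VBI directly: visc = exp(exp(VBI_blend)) - 0.8
VBI_1 = ln(ln(7.6 + 0.8)) = 0.755291
VBI_2 = ln(ln(347 + 0.8)) = 1.76672
VBI_blend = 0.48 * 0.755291 + 0.52 * 1.76672 = 1.28123
visc_blend = exp(exp(1.28123)) - 0.8 = 35.84

35.84 cSt


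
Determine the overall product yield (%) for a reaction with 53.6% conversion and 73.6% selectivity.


Overall yield = conversion (%) * selectivity (%) / 100
Conversion = 53.6%, Selectivity = 73.6%
Y = 53.6 * 73.6 / 100
= 39.4496 %

39.4496 %


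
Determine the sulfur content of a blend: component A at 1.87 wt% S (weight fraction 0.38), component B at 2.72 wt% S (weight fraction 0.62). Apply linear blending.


Linear sulfur blending: S_blend = x1*S1 + x2*S2
Contribution 1: 0.38 * 1.87 = 0.7106 wt%
Contribution 2: 0.62 * 2.72 = 1.6864 wt%
S_blend = 0.7106 + 1.6864 = 2.397

2.397 wt%


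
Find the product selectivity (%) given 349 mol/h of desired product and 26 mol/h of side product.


Selectivity = desired / (desired + undesired) * 100
Total products = 349 + 26 = 375 mol/h
S = 349 / 375 * 100
= 0.9307 * 100
= 93.07 %

93.07 %


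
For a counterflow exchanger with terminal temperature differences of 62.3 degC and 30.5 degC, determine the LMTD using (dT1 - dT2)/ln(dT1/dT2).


LMTD = (dT1 - dT2) / ln(dT1/dT2)
= (62.3 - 30.5) / ln(62.3 / 30.5) = 31.8 / 0.714235 = 44.52

44.52 degC


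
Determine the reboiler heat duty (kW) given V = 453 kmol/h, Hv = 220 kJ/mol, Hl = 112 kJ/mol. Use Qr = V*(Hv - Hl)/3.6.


Qr = 453 * (220 - 112) / 3.6 = 453 * 108 / 3.6 = 13590

13590 kW


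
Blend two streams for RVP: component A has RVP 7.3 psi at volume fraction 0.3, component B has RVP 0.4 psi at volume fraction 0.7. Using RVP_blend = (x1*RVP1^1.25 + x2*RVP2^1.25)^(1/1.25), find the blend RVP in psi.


Chevron index: RVP_blend = (sum xi*RVPi^1.25)^(1/1.25)
RVP^1.25 terms: 0.3 * 7.3^1.25 + 0.7 * 0.4^1.25 = 3.82245
RVP_blend = 3.82245^(1/1.25) = 2.923

2.923 psi


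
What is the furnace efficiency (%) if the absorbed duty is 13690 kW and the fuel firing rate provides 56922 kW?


Furnace efficiency = Q_absorbed / Q_fuel * 100
= 13690 / 56922 * 100 = 24.05

24.05 %


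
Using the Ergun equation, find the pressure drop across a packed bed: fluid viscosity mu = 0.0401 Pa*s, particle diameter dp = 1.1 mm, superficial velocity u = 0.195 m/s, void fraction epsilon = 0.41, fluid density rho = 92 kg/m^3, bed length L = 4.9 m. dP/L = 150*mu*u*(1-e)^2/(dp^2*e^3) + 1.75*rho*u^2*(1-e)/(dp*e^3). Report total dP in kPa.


dp = 1.1 mm = 0.0011 m
Viscous term = 150*0.0401*0.195*(1-0.41)^2 / (0.0011^2*0.41^3) = 4895950
Inertial term = 1.75*92*0.195^2*(1-0.41) / (0.0011*0.41^3) = 47643.4
dP/L = 4895950 + 47643.4 = 4943590 Pa/m
dP = 4943590 * 4.9 / 1000 = 24220 kPa

24220 kPa


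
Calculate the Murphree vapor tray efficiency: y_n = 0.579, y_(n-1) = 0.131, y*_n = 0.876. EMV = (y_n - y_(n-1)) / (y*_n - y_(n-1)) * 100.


Murphree vapor efficiency: EMV = (y_n - y_(n-1)) / (y*_n - y_(n-1)) * 100
EMV = (0.579 - 0.131) / (0.876 - 0.131) * 100 = 0.448 / 0.745 * 100 = 60.13

60.13 %


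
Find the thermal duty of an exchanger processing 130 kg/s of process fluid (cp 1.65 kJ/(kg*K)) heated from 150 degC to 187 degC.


Q = m_dot * cp * delta_T
delta_T = 187 - 150 = 37 K
Q = 130 * 1.65 * 37
= 214.5 * 37
= 7936.5 kW

7936.5 kW


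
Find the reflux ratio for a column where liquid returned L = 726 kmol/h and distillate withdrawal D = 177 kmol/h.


Reflux ratio definition: R = L / D (liquid returned / distillate withdrawn)
L = 726 kmol/h, D = 177 kmol/h
R = 726 / 177 = 4.102

4.102


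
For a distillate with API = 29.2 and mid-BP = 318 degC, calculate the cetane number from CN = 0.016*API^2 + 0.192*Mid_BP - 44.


CN = 0.016 * 29.2^2 + 0.192 * 318 - 44
CN = 13.64224 + 61.056 - 44 = 30.69824

30.69824


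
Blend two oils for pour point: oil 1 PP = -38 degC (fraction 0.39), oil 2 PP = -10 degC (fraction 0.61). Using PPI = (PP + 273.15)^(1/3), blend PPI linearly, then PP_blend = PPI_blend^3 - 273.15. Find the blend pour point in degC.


PPI_1 = (-38 + 273.15)^(1/3) = 6.172318
PPI_2 = (-10 + 273.15)^(1/3) = 6.408176
PPI_blend = 0.39 * 6.172318 + 0.61 * 6.408176 = 6.316191
PP_blend = 6.316191^3 - 273.15 = 251.9798 - 273.15 = -21.17

-21.17 degC


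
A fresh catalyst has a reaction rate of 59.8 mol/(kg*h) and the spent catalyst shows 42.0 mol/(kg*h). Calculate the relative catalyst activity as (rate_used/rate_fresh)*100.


Activity (%) = (rate_used / rate_fresh) * 100
rate_used = 42.0, rate_fresh = 59.8
= (42.0 / 59.8) * 100
= 0.7023 * 100 = 70.23

70.23 %


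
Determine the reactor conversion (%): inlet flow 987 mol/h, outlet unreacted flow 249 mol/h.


X = (F_in - F_out) / F_in * 100
Moles reacted = 987 - 249 = 738
X = 738 / 987 * 100
= 0.7477 * 100
= 74.77 %

74.77 %


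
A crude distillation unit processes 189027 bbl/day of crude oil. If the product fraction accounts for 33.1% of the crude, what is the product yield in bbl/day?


Crude throughput = 189027 bbl/day
Fraction yield = 33.1%
yield = throughput * fraction / 100
yield = 189027 * 33.1 / 100 = 62567.937

62567.937 bbl/day


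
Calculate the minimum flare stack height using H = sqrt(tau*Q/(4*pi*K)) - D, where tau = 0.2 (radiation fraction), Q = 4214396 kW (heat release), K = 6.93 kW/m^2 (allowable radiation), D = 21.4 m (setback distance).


tau*Q/(4*pi*K) = 0.2 * 4214396 / (4 * pi * 6.93) = 9678.82
sqrt(9678.82) = 98.381
H = 98.381 - 21.4 = 76.98

76.98 m


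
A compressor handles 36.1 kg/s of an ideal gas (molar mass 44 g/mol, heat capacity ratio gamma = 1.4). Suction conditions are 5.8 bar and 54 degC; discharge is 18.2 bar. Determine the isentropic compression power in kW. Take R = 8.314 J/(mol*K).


Isentropic work: W = m*(gamma/(gamma-1))*(R*T1/MW)*((P2/P1)^((gamma-1)/gamma) - 1)
T1 = 54 + 273.15 = 327.15 K
Pressure ratio = 18.2 / 5.8 = 3.13793
Exponent = (1.4 - 1)/1.4 = 0.285714
(P2/P1)^exp - 1 = 3.13793^0.285714 - 1 = 0.38643
W = 36.1 * 1.4 / 0.4 * 8.314 * 327.15 / 44 * 0.38643 = 3018

3018 kW


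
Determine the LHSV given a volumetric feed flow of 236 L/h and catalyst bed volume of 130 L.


LHSV = volumetric feed rate / catalyst volume
= 236 L/h / 130 L
= 1.815 h^-1

1.815 h^-1


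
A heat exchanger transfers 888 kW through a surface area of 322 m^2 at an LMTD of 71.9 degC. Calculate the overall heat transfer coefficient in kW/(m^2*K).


From Q = U*A*LMTD, U = Q / (A * LMTD)
U = 888 / (322 * 71.9) = 888 / 23151.8 = 0.03836

0.03836 kW/(m^2*K)


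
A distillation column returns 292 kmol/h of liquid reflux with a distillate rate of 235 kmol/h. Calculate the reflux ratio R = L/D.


Reflux ratio definition: R = L / D (liquid returned / distillate withdrawn)
L = 292 kmol/h, D = 235 kmol/h
R = 292 / 235 = 1.243

1.243


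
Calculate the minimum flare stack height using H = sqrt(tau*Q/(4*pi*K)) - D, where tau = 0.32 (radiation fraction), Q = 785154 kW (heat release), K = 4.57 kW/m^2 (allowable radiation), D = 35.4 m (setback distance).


tau*Q/(4*pi*K) = 0.32 * 785154 / (4 * pi * 4.57) = 4375.01
sqrt(4375.01) = 66.1439
H = 66.1439 - 35.4 = 30.74

30.74 m


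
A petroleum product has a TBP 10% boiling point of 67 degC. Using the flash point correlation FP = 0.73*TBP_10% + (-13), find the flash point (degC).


FP = 0.73 * 67 + (-13) = 35.91

35.91 degC


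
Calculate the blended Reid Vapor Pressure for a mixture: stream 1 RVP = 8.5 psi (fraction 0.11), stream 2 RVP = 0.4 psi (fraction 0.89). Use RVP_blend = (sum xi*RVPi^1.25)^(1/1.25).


Chevron index: RVP_blend = (sum xi*RVPi^1.25)^(1/1.25)
RVP^1.25 terms: 0.11 * 8.5^1.25 + 0.89 * 0.4^1.25 = 1.87961
RVP_blend = 1.87961^(1/1.25) = 1.657

1.657 psi


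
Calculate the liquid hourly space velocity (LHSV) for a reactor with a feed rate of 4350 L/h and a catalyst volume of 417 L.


LHSV = volumetric feed rate / catalyst volume
= 4350 L/h / 417 L
= 10.43 h^-1

10.43 h^-1


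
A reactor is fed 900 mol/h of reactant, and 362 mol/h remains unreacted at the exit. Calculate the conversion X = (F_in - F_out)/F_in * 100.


X = (F_in - F_out) / F_in * 100
Moles reacted = 900 - 362 = 538
X = 538 / 900 * 100
= 0.5978 * 100
= 59.78 %

59.78 %


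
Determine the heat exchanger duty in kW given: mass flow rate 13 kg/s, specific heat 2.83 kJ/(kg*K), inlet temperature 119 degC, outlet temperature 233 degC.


Q = m_dot * cp * delta_T
delta_T = 233 - 119 = 114 K
Q = 13 * 2.83 * 114
= 36.79 * 114
= 4194.06 kW

4194.06 kW


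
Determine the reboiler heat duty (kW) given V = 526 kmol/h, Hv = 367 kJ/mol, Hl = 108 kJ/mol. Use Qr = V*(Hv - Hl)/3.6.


Qr = 526 * (367 - 108) / 3.6 = 526 * 259 / 3.6 = 37840

37840 kW


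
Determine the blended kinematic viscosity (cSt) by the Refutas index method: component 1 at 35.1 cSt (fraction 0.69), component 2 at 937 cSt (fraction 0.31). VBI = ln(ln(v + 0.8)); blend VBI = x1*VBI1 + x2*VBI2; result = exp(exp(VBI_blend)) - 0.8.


Refutas method: VBN_i = 14.534*ln(ln(visc_i + 0.8)) + 10.975, blended linearly by mass fraction; since VBN is linear in VBI_i = ln(ln(visc_i + 0.8)) and the fractions sum to 1, blend VBI directly: visc = exp(exp(VBI_blend)) - 0.8
VBI_1 = ln(ln(35.1 + 0.8)) = 1.27557
VBI_2 = ln(ln(937 + 0.8)) = 1.9233
VBI_blend = 0.69 * 1.27557 + 0.31 * 1.9233 = 1.47637
visc_blend = exp(exp(1.47637)) - 0.8 = 78.80

78.80 cSt


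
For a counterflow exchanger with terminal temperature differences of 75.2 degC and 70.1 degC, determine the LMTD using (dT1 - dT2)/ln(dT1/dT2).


LMTD = (dT1 - dT2) / ln(dT1/dT2)
= (75.2 - 70.1) / ln(75.2 / 70.1) = 5.1 / 0.0702284 = 72.62

72.62 degC


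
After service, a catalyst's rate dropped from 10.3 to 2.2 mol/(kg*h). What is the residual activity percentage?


Activity (%) = (rate_used / rate_fresh) * 100
rate_used = 2.2, rate_fresh = 10.3
= (2.2 / 10.3) * 100
= 0.2136 * 100 = 21.36

21.36 %


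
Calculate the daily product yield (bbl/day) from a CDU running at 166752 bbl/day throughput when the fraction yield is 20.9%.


Crude throughput = 166752 bbl/day
Fraction yield = 20.9%
yield = throughput * fraction / 100
yield = 166752 * 20.9 / 100 = 34851.168

34851.168 bbl/day


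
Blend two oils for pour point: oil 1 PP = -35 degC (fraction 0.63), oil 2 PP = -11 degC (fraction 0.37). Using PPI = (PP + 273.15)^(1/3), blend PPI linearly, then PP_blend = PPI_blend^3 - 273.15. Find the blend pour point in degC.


PPI_1 = (-35 + 273.15)^(1/3) = 6.198456
PPI_2 = (-11 + 273.15)^(1/3) = 6.400049
PPI_blend = 0.63 * 6.198456 + 0.37 * 6.400049 = 6.273045
PP_blend = 6.273045^3 - 273.15 = 246.8512 - 273.15 = -26.3

-26.3 degC


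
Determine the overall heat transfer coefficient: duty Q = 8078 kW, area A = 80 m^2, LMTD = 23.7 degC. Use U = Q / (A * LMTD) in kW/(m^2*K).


From Q = U*A*LMTD, U = Q / (A * LMTD)
U = 8078 / (80 * 23.7) = 8078 / 1896 = 4.261

4.261 kW/(m^2*K)


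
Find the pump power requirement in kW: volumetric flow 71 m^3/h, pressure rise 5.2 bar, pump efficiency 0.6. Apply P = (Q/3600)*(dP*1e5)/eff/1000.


Q = 71 / 3600 = 0.0197222 m^3/s
P = 0.0197222 * (5.2 * 1e5) / 0.6 / 1000 = 17.09

17.09 kW


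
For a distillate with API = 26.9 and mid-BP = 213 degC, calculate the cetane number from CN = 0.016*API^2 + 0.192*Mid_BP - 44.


CN = 0.016 * 26.9^2 + 0.192 * 213 - 44
CN = 11.57776 + 40.896 - 44 = 8.47376

8.47376


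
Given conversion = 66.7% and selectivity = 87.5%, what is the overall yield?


Overall yield = conversion (%) * selectivity (%) / 100
Conversion = 66.7%, Selectivity = 87.5%
Y = 66.7 * 87.5 / 100
= 58.3625 %

58.3625 %


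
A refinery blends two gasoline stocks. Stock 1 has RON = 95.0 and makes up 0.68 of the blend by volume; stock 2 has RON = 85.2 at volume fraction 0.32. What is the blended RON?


Linear blending: RON_blend = sum(vi * RONi)
Contribution 1: 0.68 * 95.0 = 64.6
Contribution 2: 0.32 * 85.2 = 27.264
RON_blend = 64.6 + 27.264 = 91.864

91.864


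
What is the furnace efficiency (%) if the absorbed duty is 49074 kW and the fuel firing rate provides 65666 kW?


Furnace efficiency = Q_absorbed / Q_fuel * 100
= 49074 / 65666 * 100 = 74.73

74.73 %


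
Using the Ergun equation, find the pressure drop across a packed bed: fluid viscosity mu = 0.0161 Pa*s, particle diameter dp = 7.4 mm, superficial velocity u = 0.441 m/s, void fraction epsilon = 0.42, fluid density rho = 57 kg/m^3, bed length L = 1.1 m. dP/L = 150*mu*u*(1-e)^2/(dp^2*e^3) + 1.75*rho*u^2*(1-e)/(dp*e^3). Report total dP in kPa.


dp = 7.4 mm = 0.0074 m
Viscous term = 150*0.0161*0.441*(1-0.42)^2 / (0.0074^2*0.42^3) = 88308.1
Inertial term = 1.75*57*0.441^2*(1-0.42) / (0.0074*0.42^3) = 20522.9
dP/L = 88308.1 + 20522.9 = 108831 Pa/m
dP = 108831 * 1.1 / 1000 = 119.7 kPa

119.7 kPa


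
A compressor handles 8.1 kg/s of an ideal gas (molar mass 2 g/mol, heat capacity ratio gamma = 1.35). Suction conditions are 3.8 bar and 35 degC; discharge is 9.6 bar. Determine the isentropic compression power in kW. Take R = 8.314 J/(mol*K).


Isentropic work: W = m*(gamma/(gamma-1))*(R*T1/MW)*((P2/P1)^((gamma-1)/gamma) - 1)
T1 = 35 + 273.15 = 308.15 K
Pressure ratio = 9.6 / 3.8 = 2.52632
Exponent = (1.35 - 1)/1.35 = 0.259259
(P2/P1)^exp - 1 = 2.52632^0.259259 - 1 = 0.271595
W = 8.1 * 1.35 / 0.35 * 8.314 * 308.15 / 2 * 0.271595 = 10870

10870 kW


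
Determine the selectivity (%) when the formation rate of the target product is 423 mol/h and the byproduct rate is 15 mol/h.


Selectivity = desired / (desired + undesired) * 100
Total products = 423 + 15 = 438 mol/h
S = 423 / 438 * 100
= 0.9658 * 100
= 96.58 %

96.58 %


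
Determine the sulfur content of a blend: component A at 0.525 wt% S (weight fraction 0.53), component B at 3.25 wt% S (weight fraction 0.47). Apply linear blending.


Linear sulfur blending: S_blend = x1*S1 + x2*S2
Contribution 1: 0.53 * 0.525 = 0.27825 wt%
Contribution 2: 0.47 * 3.25 = 1.5275 wt%
S_blend = 0.27825 + 1.5275 = 1.80575

1.80575 wt%


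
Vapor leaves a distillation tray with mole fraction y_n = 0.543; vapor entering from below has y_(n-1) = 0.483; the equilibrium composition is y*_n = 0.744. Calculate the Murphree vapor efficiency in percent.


Murphree vapor efficiency: EMV = (y_n - y_(n-1)) / (y*_n - y_(n-1)) * 100
EMV = (0.543 - 0.483) / (0.744 - 0.483) * 100 = 0.06 / 0.261 * 100 = 22.99

22.99 %


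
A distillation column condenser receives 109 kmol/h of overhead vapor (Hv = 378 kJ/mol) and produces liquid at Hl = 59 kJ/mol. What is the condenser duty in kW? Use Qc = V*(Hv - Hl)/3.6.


Qc = 109 * (378 - 59) / 3.6 = 109 * 319 / 3.6 = 9659

9659 kW


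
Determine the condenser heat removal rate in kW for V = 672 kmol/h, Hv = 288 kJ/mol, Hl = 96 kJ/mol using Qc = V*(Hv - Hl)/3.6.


Qc = 672 * (288 - 96) / 3.6 = 672 * 192 / 3.6 = 35840

35840 kW


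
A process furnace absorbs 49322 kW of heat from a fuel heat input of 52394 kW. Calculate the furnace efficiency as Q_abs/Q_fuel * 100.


Furnace efficiency = Q_absorbed / Q_fuel * 100
= 49322 / 52394 * 100 = 94.14

94.14 %


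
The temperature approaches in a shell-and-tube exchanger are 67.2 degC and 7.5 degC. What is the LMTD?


LMTD = (dT1 - dT2) / ln(dT1/dT2)
= (67.2 - 7.5) / ln(67.2 / 7.5) = 59.7 / 2.19277 = 27.23

27.23 degC


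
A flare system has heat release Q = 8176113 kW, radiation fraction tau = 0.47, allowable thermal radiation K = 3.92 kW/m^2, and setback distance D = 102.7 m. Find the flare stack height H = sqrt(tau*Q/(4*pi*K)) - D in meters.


tau*Q/(4*pi*K) = 0.47 * 8176113 / (4 * pi * 3.92) = 78009.7
sqrt(78009.7) = 279.302
H = 279.302 - 102.7 = 176.6

176.6 m


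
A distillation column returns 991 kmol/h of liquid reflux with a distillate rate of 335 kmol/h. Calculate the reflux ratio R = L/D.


Reflux ratio definition: R = L / D (liquid returned / distillate withdrawn)
L = 991 kmol/h, D = 335 kmol/h
R = 991 / 335 = 2.958

2.958


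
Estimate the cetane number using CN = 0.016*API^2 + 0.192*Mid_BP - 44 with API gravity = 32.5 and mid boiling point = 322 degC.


CN = 0.016 * 32.5^2 + 0.192 * 322 - 44
CN = 16.9 + 61.824 - 44 = 34.724

34.724


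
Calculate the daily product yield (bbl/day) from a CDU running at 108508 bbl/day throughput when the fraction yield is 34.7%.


Crude throughput = 108508 bbl/day
Fraction yield = 34.7%
yield = throughput * fraction / 100
yield = 108508 * 34.7 / 100 = 37652.276

37652.276 bbl/day


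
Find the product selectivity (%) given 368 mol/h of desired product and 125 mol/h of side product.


Selectivity = desired / (desired + undesired) * 100
Total products = 368 + 125 = 493 mol/h
S = 368 / 493 * 100
= 0.7465 * 100
= 74.65 %

74.65 %


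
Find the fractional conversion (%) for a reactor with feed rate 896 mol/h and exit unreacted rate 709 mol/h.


X = (F_in - F_out) / F_in * 100
Moles reacted = 896 - 709 = 187
X = 187 / 896 * 100
= 0.2087 * 100
= 20.87 %

20.87 %


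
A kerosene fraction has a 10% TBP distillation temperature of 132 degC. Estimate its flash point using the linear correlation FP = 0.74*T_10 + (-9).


FP = 0.74 * 132 + (-9) = 88.68

88.68 degC


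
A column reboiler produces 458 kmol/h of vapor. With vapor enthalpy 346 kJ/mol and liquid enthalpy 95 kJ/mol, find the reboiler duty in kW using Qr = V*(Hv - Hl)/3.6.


Qr = 458 * (346 - 95) / 3.6 = 458 * 251 / 3.6 = 31930

31930 kW


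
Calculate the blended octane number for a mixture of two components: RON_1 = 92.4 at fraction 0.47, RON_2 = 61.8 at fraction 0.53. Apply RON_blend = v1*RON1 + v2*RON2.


Linear blending: RON_blend = sum(vi * RONi)
Contribution 1: 0.47 * 92.4 = 43.428
Contribution 2: 0.53 * 61.8 = 32.754
RON_blend = 43.428 + 32.754 = 76.182

76.182


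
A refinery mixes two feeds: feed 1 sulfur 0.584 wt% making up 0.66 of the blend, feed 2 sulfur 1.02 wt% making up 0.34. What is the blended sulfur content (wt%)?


Linear sulfur blending: S_blend = x1*S1 + x2*S2
Contribution 1: 0.66 * 0.584 = 0.38544 wt%
Contribution 2: 0.34 * 1.02 = 0.3468 wt%
S_blend = 0.38544 + 0.3468 = 0.73224

0.73224 wt%


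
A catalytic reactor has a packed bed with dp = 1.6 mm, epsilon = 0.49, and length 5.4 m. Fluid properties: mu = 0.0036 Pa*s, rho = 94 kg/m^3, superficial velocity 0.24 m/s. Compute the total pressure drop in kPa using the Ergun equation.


dp = 1.6 mm = 0.0016 m
Viscous term = 150*0.0036*0.24*(1-0.49)^2 / (0.0016^2*0.49^3) = 111922
Inertial term = 1.75*94*0.24^2*(1-0.49) / (0.0016*0.49^3) = 25671.4
dP/L = 111922 + 25671.4 = 137593 Pa/m
dP = 137593 * 5.4 / 1000 = 743.0 kPa

743.0 kPa


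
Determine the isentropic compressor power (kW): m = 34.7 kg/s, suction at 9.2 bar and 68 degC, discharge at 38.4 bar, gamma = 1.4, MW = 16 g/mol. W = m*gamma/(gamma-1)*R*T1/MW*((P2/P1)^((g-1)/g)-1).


Isentropic work: W = m*(gamma/(gamma-1))*(R*T1/MW)*((P2/P1)^((gamma-1)/gamma) - 1)
T1 = 68 + 273.15 = 341.15 K
Pressure ratio = 38.4 / 9.2 = 4.17391
Exponent = (1.4 - 1)/1.4 = 0.285714
(P2/P1)^exp - 1 = 4.17391^0.285714 - 1 = 0.504173
W = 34.7 * 1.4 / 0.4 * 8.314 * 341.15 / 16 * 0.504173 = 10850

10850 kW


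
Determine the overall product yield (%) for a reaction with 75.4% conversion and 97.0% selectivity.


Overall yield = conversion (%) * selectivity (%) / 100
Conversion = 75.4%, Selectivity = 97.0%
Y = 75.4 * 97.0 / 100
= 73.138 %

73.138 %


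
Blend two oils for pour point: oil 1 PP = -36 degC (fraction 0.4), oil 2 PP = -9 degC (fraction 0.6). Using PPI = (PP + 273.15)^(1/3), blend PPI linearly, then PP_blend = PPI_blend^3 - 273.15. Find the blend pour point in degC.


PPI_1 = (-36 + 273.15)^(1/3) = 6.189768
PPI_2 = (-9 + 273.15)^(1/3) = 6.416283
PPI_blend = 0.4 * 6.189768 + 0.6 * 6.416283 = 6.325677
PP_blend = 6.325677^3 - 273.15 = 253.1168 - 273.15 = -20.03

-20.03 degC


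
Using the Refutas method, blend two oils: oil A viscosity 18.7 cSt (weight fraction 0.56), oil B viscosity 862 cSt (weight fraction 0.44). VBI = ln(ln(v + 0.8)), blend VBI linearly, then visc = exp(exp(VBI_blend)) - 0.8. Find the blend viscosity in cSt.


Refutas method: VBN_i = 14.534*ln(ln(visc_i + 0.8)) + 10.975, blended linearly by mass fraction; since VBN is linear in VBI_i = ln(ln(visc_i + 0.8)) and the fractions sum to 1, blend VBI directly: visc = exp(exp(VBI_blend)) - 0.8
VBI_1 = ln(ln(18.7 + 0.8)) = 1.0887
VBI_2 = ln(ln(862 + 0.8)) = 1.91105
VBI_blend = 0.56 * 1.0887 + 0.44 * 1.91105 = 1.45053
visc_blend = exp(exp(1.45053)) - 0.8 = 70.39

70.39 cSt


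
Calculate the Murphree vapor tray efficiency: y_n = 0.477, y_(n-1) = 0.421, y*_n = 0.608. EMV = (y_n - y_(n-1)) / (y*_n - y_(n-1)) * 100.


Murphree vapor efficiency: EMV = (y_n - y_(n-1)) / (y*_n - y_(n-1)) * 100
EMV = (0.477 - 0.421) / (0.608 - 0.421) * 100 = 0.056 / 0.187 * 100 = 29.95

29.95 %


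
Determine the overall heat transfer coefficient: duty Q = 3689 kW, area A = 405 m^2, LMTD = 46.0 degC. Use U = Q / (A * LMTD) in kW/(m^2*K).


From Q = U*A*LMTD, U = Q / (A * LMTD)
U = 3689 / (405 * 46.0) = 3689 / 18630 = 0.1980

0.1980 kW/(m^2*K)


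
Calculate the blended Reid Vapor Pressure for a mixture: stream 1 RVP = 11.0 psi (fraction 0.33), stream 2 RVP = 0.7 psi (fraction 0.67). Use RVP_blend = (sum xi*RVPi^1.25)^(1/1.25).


Chevron index: RVP_blend = (sum xi*RVPi^1.25)^(1/1.25)
RVP^1.25 terms: 0.33 * 11.0^1.25 + 0.67 * 0.7^1.25 = 7.0398
RVP_blend = 7.0398^(1/1.25) = 4.765

4.765 psi


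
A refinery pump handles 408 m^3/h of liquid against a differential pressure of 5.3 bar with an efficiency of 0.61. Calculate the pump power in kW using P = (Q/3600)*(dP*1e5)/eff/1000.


Q = 408 / 3600 = 0.113333 m^3/s
P = 0.113333 * (5.3 * 1e5) / 0.61 / 1000 = 98.47

98.47 kW


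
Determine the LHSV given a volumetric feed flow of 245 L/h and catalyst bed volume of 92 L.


LHSV = volumetric feed rate / catalyst volume
= 245 L/h / 92 L
= 2.663 h^-1

2.663 h^-1


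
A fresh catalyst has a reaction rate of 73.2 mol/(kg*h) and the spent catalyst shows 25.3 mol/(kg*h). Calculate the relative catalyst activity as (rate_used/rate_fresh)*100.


Activity (%) = (rate_used / rate_fresh) * 100
rate_used = 25.3, rate_fresh = 73.2
= (25.3 / 73.2) * 100
= 0.3456 * 100 = 34.56

34.56 %


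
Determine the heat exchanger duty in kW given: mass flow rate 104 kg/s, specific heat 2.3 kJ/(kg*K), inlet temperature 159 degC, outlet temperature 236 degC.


Q = m_dot * cp * delta_T
delta_T = 236 - 159 = 77 K
Q = 104 * 2.3 * 77
= 239.2 * 77
= 18418.4 kW

18418.4 kW


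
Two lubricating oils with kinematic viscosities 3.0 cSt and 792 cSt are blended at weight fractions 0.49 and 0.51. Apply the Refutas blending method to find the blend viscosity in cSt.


Refutas method: VBN_i = 14.534*ln(ln(visc_i + 0.8)) + 10.975, blended linearly by mass fraction; since VBN is linear in VBI_i = ln(ln(visc_i + 0.8)) and the fractions sum to 1, blend VBI directly: visc = exp(exp(VBI_blend)) - 0.8
VBI_1 = ln(ln(3.0 + 0.8)) = 0.288932
VBI_2 = ln(ln(792 + 0.8)) = 1.89845
VBI_blend = 0.49 * 0.288932 + 0.51 * 1.89845 = 1.10979
visc_blend = exp(exp(1.10979)) - 0.8 = 19.97

19.97 cSt


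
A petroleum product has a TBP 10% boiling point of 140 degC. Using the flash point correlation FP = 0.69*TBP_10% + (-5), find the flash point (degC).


FP = 0.69 * 140 + (-5) = 91.6

91.6 degC


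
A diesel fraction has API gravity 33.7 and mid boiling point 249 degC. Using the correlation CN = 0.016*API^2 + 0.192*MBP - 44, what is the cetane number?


CN = 0.016 * 33.7^2 + 0.192 * 249 - 44
CN = 18.17104 + 47.808 - 44 = 21.97904

21.97904


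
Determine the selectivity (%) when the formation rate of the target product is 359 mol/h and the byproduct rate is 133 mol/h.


Selectivity = desired / (desired + undesired) * 100
Total products = 359 + 133 = 492 mol/h
S = 359 / 492 * 100
= 0.7297 * 100
= 72.97 %

72.97 %


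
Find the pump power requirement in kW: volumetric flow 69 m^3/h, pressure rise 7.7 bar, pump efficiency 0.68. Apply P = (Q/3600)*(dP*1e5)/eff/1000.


Q = 69 / 3600 = 0.0191667 m^3/s
P = 0.0191667 * (7.7 * 1e5) / 0.68 / 1000 = 21.70

21.70 kW


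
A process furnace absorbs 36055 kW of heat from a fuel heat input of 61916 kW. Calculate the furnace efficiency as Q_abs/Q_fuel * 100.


Furnace efficiency = Q_absorbed / Q_fuel * 100
= 36055 / 61916 * 100 = 58.23

58.23 %


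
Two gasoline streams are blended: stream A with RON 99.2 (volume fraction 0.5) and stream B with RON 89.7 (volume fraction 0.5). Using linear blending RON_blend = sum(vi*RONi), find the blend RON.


Linear blending: RON_blend = sum(vi * RONi)
Contribution 1: 0.5 * 99.2 = 49.6
Contribution 2: 0.5 * 89.7 = 44.85
RON_blend = 49.6 + 44.85 = 94.45

94.45


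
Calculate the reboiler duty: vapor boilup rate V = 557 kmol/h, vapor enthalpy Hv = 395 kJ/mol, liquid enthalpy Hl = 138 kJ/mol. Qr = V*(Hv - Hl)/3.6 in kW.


Qr = 557 * (395 - 138) / 3.6 = 557 * 257 / 3.6 = 39760

39760 kW


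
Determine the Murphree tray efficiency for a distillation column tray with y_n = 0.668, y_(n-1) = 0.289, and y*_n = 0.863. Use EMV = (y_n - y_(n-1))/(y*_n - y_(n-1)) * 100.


Murphree vapor efficiency: EMV = (y_n - y_(n-1)) / (y*_n - y_(n-1)) * 100
EMV = (0.668 - 0.289) / (0.863 - 0.289) * 100 = 0.379 / 0.574 * 100 = 66.03

66.03 %


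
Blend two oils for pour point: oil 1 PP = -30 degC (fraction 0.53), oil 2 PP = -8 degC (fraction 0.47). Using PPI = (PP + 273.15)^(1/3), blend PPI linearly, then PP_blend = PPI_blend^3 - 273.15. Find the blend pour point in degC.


PPI_1 = (-30 + 273.15)^(1/3) = 6.241535
PPI_2 = (-8 + 273.15)^(1/3) = 6.42437
PPI_blend = 0.53 * 6.241535 + 0.47 * 6.42437 = 6.327467
PP_blend = 6.327467^3 - 273.15 = 253.3318 - 273.15 = -19.82

-19.82 degC


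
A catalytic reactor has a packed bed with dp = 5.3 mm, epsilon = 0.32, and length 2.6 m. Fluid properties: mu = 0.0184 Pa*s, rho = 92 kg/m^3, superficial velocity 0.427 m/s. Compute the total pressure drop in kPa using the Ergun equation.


dp = 5.3 mm = 0.0053 m
Viscous term = 150*0.0184*0.427*(1-0.32)^2 / (0.0053^2*0.32^3) = 592043
Inertial term = 1.75*92*0.427^2*(1-0.32) / (0.0053*0.32^3) = 114938
dP/L = 592043 + 114938 = 706981 Pa/m
dP = 706981 * 2.6 / 1000 = 1838 kPa

1838 kPa


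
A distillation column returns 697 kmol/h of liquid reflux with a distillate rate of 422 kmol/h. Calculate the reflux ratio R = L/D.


Reflux ratio definition: R = L / D (liquid returned / distillate withdrawn)
L = 697 kmol/h, D = 422 kmol/h
R = 697 / 422 = 1.652

1.652


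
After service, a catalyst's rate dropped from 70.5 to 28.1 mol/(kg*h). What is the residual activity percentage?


Activity (%) = (rate_used / rate_fresh) * 100
rate_used = 28.1, rate_fresh = 70.5
= (28.1 / 70.5) * 100
= 0.3986 * 100 = 39.86

39.86 %


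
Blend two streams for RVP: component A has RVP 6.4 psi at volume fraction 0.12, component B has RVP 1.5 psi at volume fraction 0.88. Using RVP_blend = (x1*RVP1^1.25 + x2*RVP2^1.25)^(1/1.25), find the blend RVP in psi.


Chevron index: RVP_blend = (sum xi*RVPi^1.25)^(1/1.25)
RVP^1.25 terms: 0.12 * 6.4^1.25 + 0.88 * 1.5^1.25 = 2.68236
RVP_blend = 2.68236^(1/1.25) = 2.202

2.202 psi


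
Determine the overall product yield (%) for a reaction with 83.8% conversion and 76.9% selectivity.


Overall yield = conversion (%) * selectivity (%) / 100
Conversion = 83.8%, Selectivity = 76.9%
Y = 83.8 * 76.9 / 100
= 64.4422 %

64.4422 %


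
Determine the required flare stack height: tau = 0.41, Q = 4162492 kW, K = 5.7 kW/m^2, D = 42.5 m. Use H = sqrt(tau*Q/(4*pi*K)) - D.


tau*Q/(4*pi*K) = 0.41 * 4162492 / (4 * pi * 5.7) = 23826.1
sqrt(23826.1) = 154.357
H = 154.357 - 42.5 = 111.9

111.9 m


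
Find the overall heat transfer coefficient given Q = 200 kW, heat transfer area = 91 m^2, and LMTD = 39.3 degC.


From Q = U*A*LMTD, U = Q / (A * LMTD)
U = 200 / (91 * 39.3) = 200 / 3576.3 = 0.05592

0.05592 kW/(m^2*K)


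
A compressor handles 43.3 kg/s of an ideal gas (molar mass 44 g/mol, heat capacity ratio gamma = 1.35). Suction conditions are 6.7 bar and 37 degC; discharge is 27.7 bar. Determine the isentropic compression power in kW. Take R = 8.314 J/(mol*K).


Isentropic work: W = m*(gamma/(gamma-1))*(R*T1/MW)*((P2/P1)^((gamma-1)/gamma) - 1)
T1 = 37 + 273.15 = 310.15 K
Pressure ratio = 27.7 / 6.7 = 4.13433
Exponent = (1.35 - 1)/1.35 = 0.259259
(P2/P1)^exp - 1 = 4.13433^0.259259 - 1 = 0.444803
W = 43.3 * 1.35 / 0.35 * 8.314 * 310.15 / 44 * 0.444803 = 4354

4354 kW


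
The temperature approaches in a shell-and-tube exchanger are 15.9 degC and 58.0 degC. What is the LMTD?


LMTD = (dT1 - dT2) / ln(dT1/dT2)
= (15.9 - 58.0) / ln(15.9 / 58.0) = -42.1 / -1.29412 = 32.53

32.53 degC


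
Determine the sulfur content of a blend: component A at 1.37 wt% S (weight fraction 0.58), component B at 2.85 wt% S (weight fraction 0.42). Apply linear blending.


Linear sulfur blending: S_blend = x1*S1 + x2*S2
Contribution 1: 0.58 * 1.37 = 0.7946 wt%
Contribution 2: 0.42 * 2.85 = 1.197 wt%
S_blend = 0.7946 + 1.197 = 1.9916

1.9916 wt%


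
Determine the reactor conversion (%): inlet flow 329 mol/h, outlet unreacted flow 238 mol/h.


X = (F_in - F_out) / F_in * 100
Moles reacted = 329 - 238 = 91
X = 91 / 329 * 100
= 0.2766 * 100
= 27.66 %

27.66 %


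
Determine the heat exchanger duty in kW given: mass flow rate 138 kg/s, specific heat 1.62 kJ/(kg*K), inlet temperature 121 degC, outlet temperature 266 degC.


Q = m_dot * cp * delta_T
delta_T = 266 - 121 = 145 K
Q = 138 * 1.62 * 145
= 223.56 * 145
= 32416.2 kW

32416.2 kW


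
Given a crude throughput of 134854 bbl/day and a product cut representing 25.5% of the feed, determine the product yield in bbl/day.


Crude throughput = 134854 bbl/day
Fraction yield = 25.5%
yield = throughput * fraction / 100
yield = 134854 * 25.5 / 100 = 34387.77

34387.77 bbl/day


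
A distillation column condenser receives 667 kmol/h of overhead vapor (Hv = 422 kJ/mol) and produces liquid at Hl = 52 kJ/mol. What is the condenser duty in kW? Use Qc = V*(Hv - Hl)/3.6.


Qc = 667 * (422 - 52) / 3.6 = 667 * 370 / 3.6 = 68550

68550 kW


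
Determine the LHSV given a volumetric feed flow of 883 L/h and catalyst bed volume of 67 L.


LHSV = volumetric feed rate / catalyst volume
= 883 L/h / 67 L
= 13.18 h^-1

13.18 h^-1


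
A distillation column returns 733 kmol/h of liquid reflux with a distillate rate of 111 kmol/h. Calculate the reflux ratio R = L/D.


Reflux ratio definition: R = L / D (liquid returned / distillate withdrawn)
L = 733 kmol/h, D = 111 kmol/h
R = 733 / 111 = 6.604

6.604


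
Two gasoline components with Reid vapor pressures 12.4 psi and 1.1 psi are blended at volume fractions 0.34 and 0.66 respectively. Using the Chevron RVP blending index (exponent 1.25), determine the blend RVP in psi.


Chevron index: RVP_blend = (sum xi*RVPi^1.25)^(1/1.25)
RVP^1.25 terms: 0.34 * 12.4^1.25 + 0.66 * 1.1^1.25 = 8.65496
RVP_blend = 8.65496^(1/1.25) = 5.621

5.621 psi


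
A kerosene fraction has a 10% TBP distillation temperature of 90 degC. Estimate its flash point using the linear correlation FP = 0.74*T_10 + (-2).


FP = 0.74 * 90 + (-2) = 64.6

64.6 degC


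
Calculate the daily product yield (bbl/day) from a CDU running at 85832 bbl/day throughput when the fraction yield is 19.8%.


Crude throughput = 85832 bbl/day
Fraction yield = 19.8%
yield = throughput * fraction / 100
yield = 85832 * 19.8 / 100 = 16994.736

16994.736 bbl/day


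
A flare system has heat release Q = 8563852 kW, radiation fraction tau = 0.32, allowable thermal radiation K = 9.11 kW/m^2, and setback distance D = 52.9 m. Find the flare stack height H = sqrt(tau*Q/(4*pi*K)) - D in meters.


tau*Q/(4*pi*K) = 0.32 * 8563852 / (4 * pi * 9.11) = 23938.2
sqrt(23938.2) = 154.72
H = 154.72 - 52.9 = 101.8

101.8 m


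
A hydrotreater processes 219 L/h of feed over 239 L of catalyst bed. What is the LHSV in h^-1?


LHSV = volumetric feed rate / catalyst volume
= 219 L/h / 239 L
= 0.9163 h^-1

0.9163 h^-1


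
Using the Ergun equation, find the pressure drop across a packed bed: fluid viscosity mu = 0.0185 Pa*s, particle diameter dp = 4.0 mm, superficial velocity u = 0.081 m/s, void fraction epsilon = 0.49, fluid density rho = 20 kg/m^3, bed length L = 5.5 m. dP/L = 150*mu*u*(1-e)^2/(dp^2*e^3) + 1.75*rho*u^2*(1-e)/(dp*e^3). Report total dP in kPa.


dp = 4.0 mm = 0.004 m
Viscous term = 150*0.0185*0.081*(1-0.49)^2 / (0.004^2*0.49^3) = 31058.5
Inertial term = 1.75*20*0.081^2*(1-0.49) / (0.004*0.49^3) = 248.863
dP/L = 31058.5 + 248.863 = 31307.4 Pa/m
dP = 31307.4 * 5.5 / 1000 = 172.2 kPa

172.2 kPa


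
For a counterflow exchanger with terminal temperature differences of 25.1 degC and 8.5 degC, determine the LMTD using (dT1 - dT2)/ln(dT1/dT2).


LMTD = (dT1 - dT2) / ln(dT1/dT2)
= (25.1 - 8.5) / ln(25.1 / 8.5) = 16.6 / 1.0828 = 15.33

15.33 degC
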